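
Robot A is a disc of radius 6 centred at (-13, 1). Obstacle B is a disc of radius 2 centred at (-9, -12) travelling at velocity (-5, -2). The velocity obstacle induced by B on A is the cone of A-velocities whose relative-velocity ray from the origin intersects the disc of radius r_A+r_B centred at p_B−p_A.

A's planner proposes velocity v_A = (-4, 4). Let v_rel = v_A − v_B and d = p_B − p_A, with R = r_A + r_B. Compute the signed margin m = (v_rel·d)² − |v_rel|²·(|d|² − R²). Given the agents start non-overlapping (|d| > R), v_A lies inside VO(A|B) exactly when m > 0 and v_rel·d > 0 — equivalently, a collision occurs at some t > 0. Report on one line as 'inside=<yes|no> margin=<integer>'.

d = (4, -13),  |d|² = 185;  R = 6+2 = 8,  c = 185−8² = 121
v_rel = (1, 6),  |v_rel|² = 37;  v_rel·d = (1)·(4) + (6)·(-13) = -74
37·t² + 148·t + 121 = 0  ⇒  m = (-74)² − 37·121 = 999
m = 999 > 0,  v_rel·d = -74 < 0  ⇒  outside

inside=no margin=999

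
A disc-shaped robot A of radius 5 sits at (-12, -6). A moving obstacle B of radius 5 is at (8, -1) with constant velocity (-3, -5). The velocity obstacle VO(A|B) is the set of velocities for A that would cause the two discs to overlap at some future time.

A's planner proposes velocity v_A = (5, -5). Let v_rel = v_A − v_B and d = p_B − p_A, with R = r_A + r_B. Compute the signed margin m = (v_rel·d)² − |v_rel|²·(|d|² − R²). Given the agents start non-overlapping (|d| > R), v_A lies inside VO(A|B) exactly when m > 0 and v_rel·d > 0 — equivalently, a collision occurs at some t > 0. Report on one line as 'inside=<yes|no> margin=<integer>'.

d = (20, 5),  |d|² = 425;  R = 5+5 = 10,  c = 425−10² = 325
v_rel = (8, 0),  |v_rel|² = 64;  v_rel·d = (8)·(20) + (0)·(5) = 160
64·t² − 320·t + 325 = 0  ⇒  m = 160² − 64·325 = 4800
m = 4800 > 0,  v_rel·d = 160 > 0  ⇒  inside

inside=yes margin=4800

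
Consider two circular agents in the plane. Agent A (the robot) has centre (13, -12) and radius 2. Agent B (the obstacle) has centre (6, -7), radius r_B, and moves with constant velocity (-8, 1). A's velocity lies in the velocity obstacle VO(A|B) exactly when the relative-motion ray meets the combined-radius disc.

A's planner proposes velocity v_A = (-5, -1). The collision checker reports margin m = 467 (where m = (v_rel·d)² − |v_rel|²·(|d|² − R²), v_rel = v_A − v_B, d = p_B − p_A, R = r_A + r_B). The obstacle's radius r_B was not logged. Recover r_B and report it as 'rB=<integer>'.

m = 467
d = (-7, 5);  v_rel = (3, -2),  |v_rel|² = 13
v_rel×d = (3)·(5) − (-2)·(-7) = 1
since m = R²·13 − 1²:  R² = (1 + 467) / 13 = 36
R = √36 = 6  ⇒  r_B = 6 − 2 = 4

rB=4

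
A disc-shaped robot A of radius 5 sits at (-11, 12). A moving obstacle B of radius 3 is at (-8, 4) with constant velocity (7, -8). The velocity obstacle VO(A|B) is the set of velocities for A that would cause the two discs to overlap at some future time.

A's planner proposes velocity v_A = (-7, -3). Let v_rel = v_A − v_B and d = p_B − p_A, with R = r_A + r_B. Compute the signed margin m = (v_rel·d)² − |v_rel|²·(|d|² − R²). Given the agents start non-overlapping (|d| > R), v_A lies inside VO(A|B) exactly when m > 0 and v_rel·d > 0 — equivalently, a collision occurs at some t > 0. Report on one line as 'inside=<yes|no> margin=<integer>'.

d = (3, -8),  |d|² = 73;  R = 5+3 = 8,  c = 73−8² = 9
v_rel = (-14, 5),  |v_rel|² = 221;  v_rel·d = (-14)·(3) + (5)·(-8) = -82
221·t² + 164·t + 9 = 0  ⇒  m = (-82)² − 221·9 = 4735
m = 4735 > 0,  v_rel·d = -82 < 0  ⇒  outside

inside=no margin=4735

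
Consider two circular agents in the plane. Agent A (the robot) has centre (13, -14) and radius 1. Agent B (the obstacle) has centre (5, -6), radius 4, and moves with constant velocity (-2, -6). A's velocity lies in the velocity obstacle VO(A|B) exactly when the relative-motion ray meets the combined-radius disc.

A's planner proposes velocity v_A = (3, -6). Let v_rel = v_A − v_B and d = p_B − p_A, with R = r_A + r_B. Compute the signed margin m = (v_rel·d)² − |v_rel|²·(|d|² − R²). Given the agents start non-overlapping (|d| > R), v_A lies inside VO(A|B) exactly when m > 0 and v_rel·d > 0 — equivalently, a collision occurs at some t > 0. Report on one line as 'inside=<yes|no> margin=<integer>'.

d = (-8, 8),  |d|² = 128;  R = 1+4 = 5,  c = 128−5² = 103
v_rel = (5, 0),  |v_rel|² = 25;  v_rel·d = (5)·(-8) + (0)·(8) = -40
25·t² + 80·t + 103 = 0  ⇒  m = (-40)² − 25·103 = -975
m = -975 < 0,  v_rel·d = -40 < 0  ⇒  outside

inside=no margin=-975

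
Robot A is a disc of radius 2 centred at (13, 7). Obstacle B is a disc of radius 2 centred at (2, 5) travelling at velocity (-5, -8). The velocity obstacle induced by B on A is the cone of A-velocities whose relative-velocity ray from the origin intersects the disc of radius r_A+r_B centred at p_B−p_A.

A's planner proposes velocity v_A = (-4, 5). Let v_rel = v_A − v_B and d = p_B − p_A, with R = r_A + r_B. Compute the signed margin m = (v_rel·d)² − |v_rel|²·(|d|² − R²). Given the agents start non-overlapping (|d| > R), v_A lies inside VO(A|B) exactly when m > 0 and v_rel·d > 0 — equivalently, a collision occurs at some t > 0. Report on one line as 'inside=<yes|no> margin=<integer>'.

d = (-11, -2),  |d|² = 125;  R = 2+2 = 4,  c = 125−4² = 109
v_rel = (1, 13),  |v_rel|² = 170;  v_rel·d = (1)·(-11) + (13)·(-2) = -37
170·t² + 74·t + 109 = 0  ⇒  m = (-37)² − 170·109 = -17161
m = -17161 < 0,  v_rel·d = -37 < 0  ⇒  outside

inside=no margin=-17161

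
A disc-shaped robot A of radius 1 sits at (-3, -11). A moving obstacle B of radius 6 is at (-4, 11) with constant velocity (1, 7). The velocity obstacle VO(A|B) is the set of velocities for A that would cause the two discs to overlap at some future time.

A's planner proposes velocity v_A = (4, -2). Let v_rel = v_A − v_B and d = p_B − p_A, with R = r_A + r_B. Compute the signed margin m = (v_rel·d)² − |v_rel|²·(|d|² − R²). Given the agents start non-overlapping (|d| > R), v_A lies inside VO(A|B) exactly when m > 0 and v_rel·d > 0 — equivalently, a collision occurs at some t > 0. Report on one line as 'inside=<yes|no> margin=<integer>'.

d = (-1, 22),  |d|² = 485;  R = 1+6 = 7,  c = 485−7² = 436
v_rel = (3, -9),  |v_rel|² = 90;  v_rel·d = (3)·(-1) + (-9)·(22) = -201
90·t² + 402·t + 436 = 0  ⇒  m = (-201)² − 90·436 = 1161
m = 1161 > 0,  v_rel·d = -201 < 0  ⇒  outside

inside=no margin=1161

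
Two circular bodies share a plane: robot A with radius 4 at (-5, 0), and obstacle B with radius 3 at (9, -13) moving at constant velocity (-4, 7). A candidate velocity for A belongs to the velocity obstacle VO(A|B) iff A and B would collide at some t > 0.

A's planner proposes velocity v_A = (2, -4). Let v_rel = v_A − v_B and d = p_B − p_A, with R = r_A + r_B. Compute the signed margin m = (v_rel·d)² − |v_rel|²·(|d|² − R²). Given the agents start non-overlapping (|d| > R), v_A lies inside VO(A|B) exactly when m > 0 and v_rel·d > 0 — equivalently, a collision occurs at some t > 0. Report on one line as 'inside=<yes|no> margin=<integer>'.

d = (14, -13),  |d|² = 365;  R = 4+3 = 7,  c = 365−7² = 316
v_rel = (6, -11),  |v_rel|² = 157;  v_rel·d = (6)·(14) + (-11)·(-13) = 227
157·t² − 454·t + 316 = 0  ⇒  m = 227² − 157·316 = 1917
m = 1917 > 0,  v_rel·d = 227 > 0  ⇒  inside

inside=yes margin=1917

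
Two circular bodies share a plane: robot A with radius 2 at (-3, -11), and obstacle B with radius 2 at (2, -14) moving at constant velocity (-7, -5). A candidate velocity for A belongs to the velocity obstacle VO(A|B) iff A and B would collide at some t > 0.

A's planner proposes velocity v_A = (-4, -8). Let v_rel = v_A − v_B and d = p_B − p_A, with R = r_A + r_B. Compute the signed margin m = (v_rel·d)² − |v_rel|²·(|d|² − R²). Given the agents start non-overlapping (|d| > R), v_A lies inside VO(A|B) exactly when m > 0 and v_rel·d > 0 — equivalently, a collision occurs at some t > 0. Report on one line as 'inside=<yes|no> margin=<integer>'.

d = (5, -3),  |d|² = 34;  R = 2+2 = 4,  c = 34−4² = 18
v_rel = (3, -3),  |v_rel|² = 18;  v_rel·d = (3)·(5) + (-3)·(-3) = 24
18·t² − 48·t + 18 = 0  ⇒  m = 24² − 18·18 = 252
m = 252 > 0,  v_rel·d = 24 > 0  ⇒  inside

inside=yes margin=252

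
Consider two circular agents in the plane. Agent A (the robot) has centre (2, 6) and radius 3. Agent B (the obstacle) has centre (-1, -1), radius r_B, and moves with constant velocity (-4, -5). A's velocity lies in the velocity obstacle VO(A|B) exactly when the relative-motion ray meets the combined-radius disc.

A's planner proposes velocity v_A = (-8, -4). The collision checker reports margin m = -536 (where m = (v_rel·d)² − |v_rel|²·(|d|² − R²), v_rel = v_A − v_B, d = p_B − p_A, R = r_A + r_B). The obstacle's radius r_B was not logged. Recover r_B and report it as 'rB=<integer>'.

m = -536
d = (-3, -7);  v_rel = (-4, 1),  |v_rel|² = 17
v_rel×d = (-4)·(-7) − (1)·(-3) = 31
since m = R²·17 − 31²:  R² = (961 + -536) / 17 = 25
R = √25 = 5  ⇒  r_B = 5 − 3 = 2

rB=2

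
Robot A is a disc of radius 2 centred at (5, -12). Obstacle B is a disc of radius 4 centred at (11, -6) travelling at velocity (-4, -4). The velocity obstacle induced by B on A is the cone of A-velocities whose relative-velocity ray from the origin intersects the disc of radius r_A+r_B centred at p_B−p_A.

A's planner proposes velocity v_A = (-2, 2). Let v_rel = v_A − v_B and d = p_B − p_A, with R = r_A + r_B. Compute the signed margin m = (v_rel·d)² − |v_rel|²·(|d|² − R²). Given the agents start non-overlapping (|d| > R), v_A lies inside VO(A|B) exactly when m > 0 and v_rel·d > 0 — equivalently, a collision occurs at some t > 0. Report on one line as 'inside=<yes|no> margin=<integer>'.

d = (6, 6),  |d|² = 72;  R = 2+4 = 6,  c = 72−6² = 36
v_rel = (2, 6),  |v_rel|² = 40;  v_rel·d = (2)·(6) + (6)·(6) = 48
40·t² − 96·t + 36 = 0  ⇒  m = 48² − 40·36 = 864
m = 864 > 0,  v_rel·d = 48 > 0  ⇒  inside

inside=yes margin=864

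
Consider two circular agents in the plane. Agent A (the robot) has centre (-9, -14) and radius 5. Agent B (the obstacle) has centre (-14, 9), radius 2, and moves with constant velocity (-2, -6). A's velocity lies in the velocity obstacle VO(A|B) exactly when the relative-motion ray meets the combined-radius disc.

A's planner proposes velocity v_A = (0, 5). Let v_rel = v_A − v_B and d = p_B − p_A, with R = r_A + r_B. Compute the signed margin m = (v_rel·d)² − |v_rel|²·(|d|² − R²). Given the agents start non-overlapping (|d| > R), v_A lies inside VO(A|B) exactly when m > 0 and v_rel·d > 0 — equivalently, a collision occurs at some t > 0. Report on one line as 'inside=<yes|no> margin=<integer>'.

d = (-5, 23),  |d|² = 554;  R = 5+2 = 7,  c = 554−7² = 505
v_rel = (2, 11),  |v_rel|² = 125;  v_rel·d = (2)·(-5) + (11)·(23) = 243
125·t² − 486·t + 505 = 0  ⇒  m = 243² − 125·505 = -4076
m = -4076 < 0,  v_rel·d = 243 > 0  ⇒  outside

inside=no margin=-4076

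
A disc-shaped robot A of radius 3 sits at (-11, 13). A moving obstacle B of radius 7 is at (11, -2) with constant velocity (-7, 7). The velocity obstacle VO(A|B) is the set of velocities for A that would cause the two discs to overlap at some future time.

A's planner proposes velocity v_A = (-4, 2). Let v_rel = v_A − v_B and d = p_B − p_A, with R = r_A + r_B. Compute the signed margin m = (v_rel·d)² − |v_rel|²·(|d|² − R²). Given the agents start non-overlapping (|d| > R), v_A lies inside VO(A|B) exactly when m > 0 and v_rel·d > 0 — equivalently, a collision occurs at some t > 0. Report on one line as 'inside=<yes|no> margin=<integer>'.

d = (22, -15),  |d|² = 709;  R = 3+7 = 10,  c = 709−10² = 609
v_rel = (3, -5),  |v_rel|² = 34;  v_rel·d = (3)·(22) + (-5)·(-15) = 141
34·t² − 282·t + 609 = 0  ⇒  m = 141² − 34·609 = -825
m = -825 < 0,  v_rel·d = 141 > 0  ⇒  outside

inside=no margin=-825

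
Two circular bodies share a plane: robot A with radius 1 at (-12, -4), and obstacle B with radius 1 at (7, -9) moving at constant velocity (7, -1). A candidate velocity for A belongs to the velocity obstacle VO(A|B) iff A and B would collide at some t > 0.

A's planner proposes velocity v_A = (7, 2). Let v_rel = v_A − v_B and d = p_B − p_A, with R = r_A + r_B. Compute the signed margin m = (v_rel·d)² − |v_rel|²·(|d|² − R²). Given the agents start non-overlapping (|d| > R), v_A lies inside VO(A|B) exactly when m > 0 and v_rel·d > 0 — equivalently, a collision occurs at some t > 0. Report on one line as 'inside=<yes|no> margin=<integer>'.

d = (19, -5),  |d|² = 386;  R = 1+1 = 2,  c = 386−2² = 382
v_rel = (0, 3),  |v_rel|² = 9;  v_rel·d = (0)·(19) + (3)·(-5) = -15
9·t² + 30·t + 382 = 0  ⇒  m = (-15)² − 9·382 = -3213
m = -3213 < 0,  v_rel·d = -15 < 0  ⇒  outside

inside=no margin=-3213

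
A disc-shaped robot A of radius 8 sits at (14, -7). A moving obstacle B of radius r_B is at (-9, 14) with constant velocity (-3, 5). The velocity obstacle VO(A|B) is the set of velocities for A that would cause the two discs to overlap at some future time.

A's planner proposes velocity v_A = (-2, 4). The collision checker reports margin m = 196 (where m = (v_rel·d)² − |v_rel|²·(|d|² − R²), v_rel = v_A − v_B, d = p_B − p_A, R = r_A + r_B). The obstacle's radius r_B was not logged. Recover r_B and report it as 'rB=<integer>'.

m = 196
d = (-23, 21);  v_rel = (1, -1),  |v_rel|² = 2
v_rel×d = (1)·(21) − (-1)·(-23) = -2
since m = R²·2 − (-2)²:  R² = (4 + 196) / 2 = 100
R = √100 = 10  ⇒  r_B = 10 − 8 = 2

rB=2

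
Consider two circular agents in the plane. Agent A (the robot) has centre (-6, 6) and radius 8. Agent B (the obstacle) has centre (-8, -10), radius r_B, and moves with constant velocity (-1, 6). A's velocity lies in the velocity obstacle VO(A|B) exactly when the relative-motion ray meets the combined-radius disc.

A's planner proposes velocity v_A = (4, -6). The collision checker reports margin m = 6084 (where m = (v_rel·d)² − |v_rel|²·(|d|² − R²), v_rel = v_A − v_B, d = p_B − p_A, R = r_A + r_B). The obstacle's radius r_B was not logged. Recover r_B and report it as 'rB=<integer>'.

m = 6084
d = (-2, -16);  v_rel = (5, -12),  |v_rel|² = 169
v_rel×d = (5)·(-16) − (-12)·(-2) = -104
since m = R²·169 − (-104)²:  R² = (10816 + 6084) / 169 = 100
R = √100 = 10  ⇒  r_B = 10 − 8 = 2

rB=2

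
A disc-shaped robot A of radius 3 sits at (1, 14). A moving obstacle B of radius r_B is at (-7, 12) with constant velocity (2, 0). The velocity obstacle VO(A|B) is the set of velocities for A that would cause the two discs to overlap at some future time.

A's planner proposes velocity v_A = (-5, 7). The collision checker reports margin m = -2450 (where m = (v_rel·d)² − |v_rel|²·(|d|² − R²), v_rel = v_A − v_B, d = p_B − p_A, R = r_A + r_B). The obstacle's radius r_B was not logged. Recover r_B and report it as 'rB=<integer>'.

m = -2450
d = (-8, -2);  v_rel = (-7, 7),  |v_rel|² = 98
v_rel×d = (-7)·(-2) − (7)·(-8) = 70
since m = R²·98 − 70²:  R² = (4900 + -2450) / 98 = 25
R = √25 = 5  ⇒  r_B = 5 − 3 = 2

rB=2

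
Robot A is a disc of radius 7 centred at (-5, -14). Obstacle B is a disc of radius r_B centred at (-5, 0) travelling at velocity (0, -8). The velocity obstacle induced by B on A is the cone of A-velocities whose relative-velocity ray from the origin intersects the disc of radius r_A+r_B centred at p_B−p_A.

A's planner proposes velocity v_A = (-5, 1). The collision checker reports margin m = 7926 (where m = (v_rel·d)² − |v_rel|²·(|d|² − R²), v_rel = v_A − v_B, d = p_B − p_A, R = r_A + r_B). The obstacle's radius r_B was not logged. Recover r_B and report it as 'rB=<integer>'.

m = 7926
d = (0, 14);  v_rel = (-5, 9),  |v_rel|² = 106
v_rel×d = (-5)·(14) − (9)·(0) = -70
since m = R²·106 − (-70)²:  R² = (4900 + 7926) / 106 = 121
R = √121 = 11  ⇒  r_B = 11 − 7 = 4

rB=4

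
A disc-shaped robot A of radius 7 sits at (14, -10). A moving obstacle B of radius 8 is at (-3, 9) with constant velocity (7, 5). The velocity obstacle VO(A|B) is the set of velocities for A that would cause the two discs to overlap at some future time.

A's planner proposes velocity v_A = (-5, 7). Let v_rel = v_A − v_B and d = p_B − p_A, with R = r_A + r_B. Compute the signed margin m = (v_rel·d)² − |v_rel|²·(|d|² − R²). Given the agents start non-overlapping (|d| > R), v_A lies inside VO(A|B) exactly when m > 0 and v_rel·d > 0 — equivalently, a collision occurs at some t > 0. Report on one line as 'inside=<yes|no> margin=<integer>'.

d = (-17, 19),  |d|² = 650;  R = 7+8 = 15,  c = 650−15² = 425
v_rel = (-12, 2),  |v_rel|² = 148;  v_rel·d = (-12)·(-17) + (2)·(19) = 242
148·t² − 484·t + 425 = 0  ⇒  m = 242² − 148·425 = -4336
m = -4336 < 0,  v_rel·d = 242 > 0  ⇒  outside

inside=no margin=-4336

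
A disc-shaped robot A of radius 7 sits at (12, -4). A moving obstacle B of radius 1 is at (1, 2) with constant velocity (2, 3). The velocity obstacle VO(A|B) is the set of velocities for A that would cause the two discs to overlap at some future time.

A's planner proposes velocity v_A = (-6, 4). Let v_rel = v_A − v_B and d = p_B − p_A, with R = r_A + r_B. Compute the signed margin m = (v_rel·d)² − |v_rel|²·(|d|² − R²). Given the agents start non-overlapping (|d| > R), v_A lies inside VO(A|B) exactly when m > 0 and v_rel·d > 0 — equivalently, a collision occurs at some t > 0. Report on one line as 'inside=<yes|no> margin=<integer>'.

d = (-11, 6),  |d|² = 157;  R = 7+1 = 8,  c = 157−8² = 93
v_rel = (-8, 1),  |v_rel|² = 65;  v_rel·d = (-8)·(-11) + (1)·(6) = 94
65·t² − 188·t + 93 = 0  ⇒  m = 94² − 65·93 = 2791
m = 2791 > 0,  v_rel·d = 94 > 0  ⇒  inside

inside=yes margin=2791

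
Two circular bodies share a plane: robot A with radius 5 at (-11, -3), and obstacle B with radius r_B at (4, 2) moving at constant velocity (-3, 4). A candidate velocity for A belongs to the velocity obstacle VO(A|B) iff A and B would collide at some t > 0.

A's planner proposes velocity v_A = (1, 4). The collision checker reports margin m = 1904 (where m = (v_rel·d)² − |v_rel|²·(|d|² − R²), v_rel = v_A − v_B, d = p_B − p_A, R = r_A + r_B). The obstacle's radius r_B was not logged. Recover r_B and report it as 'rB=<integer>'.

m = 1904
d = (15, 5);  v_rel = (4, 0),  |v_rel|² = 16
v_rel×d = (4)·(5) − (0)·(15) = 20
since m = R²·16 − 20²:  R² = (400 + 1904) / 16 = 144
R = √144 = 12  ⇒  r_B = 12 − 5 = 7

rB=7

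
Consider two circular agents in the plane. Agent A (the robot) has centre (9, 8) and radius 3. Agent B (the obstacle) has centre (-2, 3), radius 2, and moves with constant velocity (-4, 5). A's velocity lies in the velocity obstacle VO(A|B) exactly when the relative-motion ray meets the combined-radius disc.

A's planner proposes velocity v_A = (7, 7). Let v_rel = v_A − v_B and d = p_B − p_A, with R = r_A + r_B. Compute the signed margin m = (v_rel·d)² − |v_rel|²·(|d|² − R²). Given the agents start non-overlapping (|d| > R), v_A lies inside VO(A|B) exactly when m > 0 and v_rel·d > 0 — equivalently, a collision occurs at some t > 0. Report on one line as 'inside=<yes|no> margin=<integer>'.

d = (-11, -5),  |d|² = 146;  R = 3+2 = 5,  c = 146−5² = 121
v_rel = (11, 2),  |v_rel|² = 125;  v_rel·d = (11)·(-11) + (2)·(-5) = -131
125·t² + 262·t + 121 = 0  ⇒  m = (-131)² − 125·121 = 2036
m = 2036 > 0,  v_rel·d = -131 < 0  ⇒  outside

inside=no margin=2036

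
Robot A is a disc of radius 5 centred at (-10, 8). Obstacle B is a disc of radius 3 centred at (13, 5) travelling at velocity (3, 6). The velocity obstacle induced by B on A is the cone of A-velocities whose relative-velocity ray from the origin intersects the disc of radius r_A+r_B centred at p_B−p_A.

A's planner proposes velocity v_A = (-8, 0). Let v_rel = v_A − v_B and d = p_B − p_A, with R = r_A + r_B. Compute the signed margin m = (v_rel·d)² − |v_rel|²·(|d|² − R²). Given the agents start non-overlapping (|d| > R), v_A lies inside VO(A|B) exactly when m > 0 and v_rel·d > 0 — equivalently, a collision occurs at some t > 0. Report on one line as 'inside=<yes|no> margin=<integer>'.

d = (23, -3),  |d|² = 538;  R = 5+3 = 8,  c = 538−8² = 474
v_rel = (-11, -6),  |v_rel|² = 157;  v_rel·d = (-11)·(23) + (-6)·(-3) = -235
157·t² + 470·t + 474 = 0  ⇒  m = (-235)² − 157·474 = -19193
m = -19193 < 0,  v_rel·d = -235 < 0  ⇒  outside

inside=no margin=-19193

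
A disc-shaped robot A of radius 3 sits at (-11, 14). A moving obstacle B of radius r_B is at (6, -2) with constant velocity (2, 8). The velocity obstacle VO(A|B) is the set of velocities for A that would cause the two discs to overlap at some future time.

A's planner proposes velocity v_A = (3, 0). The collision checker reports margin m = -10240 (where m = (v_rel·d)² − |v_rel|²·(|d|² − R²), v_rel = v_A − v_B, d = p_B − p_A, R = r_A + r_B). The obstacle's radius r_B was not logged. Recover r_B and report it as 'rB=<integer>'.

m = -10240
d = (17, -16);  v_rel = (1, -8),  |v_rel|² = 65
v_rel×d = (1)·(-16) − (-8)·(17) = 120
since m = R²·65 − 120²:  R² = (14400 + -10240) / 65 = 64
R = √64 = 8  ⇒  r_B = 8 − 3 = 5

rB=5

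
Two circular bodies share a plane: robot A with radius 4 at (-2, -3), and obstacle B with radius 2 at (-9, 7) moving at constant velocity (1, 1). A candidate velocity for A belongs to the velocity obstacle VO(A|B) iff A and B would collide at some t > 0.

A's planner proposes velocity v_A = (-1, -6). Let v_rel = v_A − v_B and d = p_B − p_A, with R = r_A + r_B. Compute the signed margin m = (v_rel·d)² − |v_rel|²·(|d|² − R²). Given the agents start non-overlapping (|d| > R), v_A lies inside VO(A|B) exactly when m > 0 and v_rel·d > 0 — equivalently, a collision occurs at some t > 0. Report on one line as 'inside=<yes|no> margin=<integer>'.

d = (-7, 10),  |d|² = 149;  R = 4+2 = 6,  c = 149−6² = 113
v_rel = (-2, -7),  |v_rel|² = 53;  v_rel·d = (-2)·(-7) + (-7)·(10) = -56
53·t² + 112·t + 113 = 0  ⇒  m = (-56)² − 53·113 = -2853
m = -2853 < 0,  v_rel·d = -56 < 0  ⇒  outside

inside=no margin=-2853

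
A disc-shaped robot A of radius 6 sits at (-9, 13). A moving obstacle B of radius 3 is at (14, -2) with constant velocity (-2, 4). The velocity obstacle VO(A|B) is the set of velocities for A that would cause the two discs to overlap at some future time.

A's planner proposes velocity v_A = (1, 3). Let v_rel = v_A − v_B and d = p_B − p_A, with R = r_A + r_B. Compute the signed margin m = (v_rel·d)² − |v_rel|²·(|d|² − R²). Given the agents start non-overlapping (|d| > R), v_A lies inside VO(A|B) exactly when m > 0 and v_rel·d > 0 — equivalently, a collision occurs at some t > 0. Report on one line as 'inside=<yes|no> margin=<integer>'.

d = (23, -15),  |d|² = 754;  R = 6+3 = 9,  c = 754−9² = 673
v_rel = (3, -1),  |v_rel|² = 10;  v_rel·d = (3)·(23) + (-1)·(-15) = 84
10·t² − 168·t + 673 = 0  ⇒  m = 84² − 10·673 = 326
m = 326 > 0,  v_rel·d = 84 > 0  ⇒  inside

inside=yes margin=326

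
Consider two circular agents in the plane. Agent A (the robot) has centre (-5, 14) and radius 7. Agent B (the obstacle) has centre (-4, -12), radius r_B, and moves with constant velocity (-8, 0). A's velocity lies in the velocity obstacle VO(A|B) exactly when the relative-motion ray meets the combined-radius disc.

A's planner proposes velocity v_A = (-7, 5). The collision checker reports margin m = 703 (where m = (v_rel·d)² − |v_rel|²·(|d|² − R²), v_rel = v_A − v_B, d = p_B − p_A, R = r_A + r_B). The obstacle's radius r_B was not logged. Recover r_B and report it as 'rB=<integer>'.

m = 703
d = (1, -26);  v_rel = (1, 5),  |v_rel|² = 26
v_rel×d = (1)·(-26) − (5)·(1) = -31
since m = R²·26 − (-31)²:  R² = (961 + 703) / 26 = 64
R = √64 = 8  ⇒  r_B = 8 − 7 = 1

rB=1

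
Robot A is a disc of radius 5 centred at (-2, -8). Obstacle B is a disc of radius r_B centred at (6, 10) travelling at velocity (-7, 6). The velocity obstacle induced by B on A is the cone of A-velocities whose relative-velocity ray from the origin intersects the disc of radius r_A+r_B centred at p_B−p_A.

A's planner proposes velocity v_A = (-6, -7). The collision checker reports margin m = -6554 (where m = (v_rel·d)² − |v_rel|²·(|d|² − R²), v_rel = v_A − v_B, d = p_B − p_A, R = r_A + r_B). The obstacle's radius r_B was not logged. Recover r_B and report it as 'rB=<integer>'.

m = -6554
d = (8, 18);  v_rel = (1, -13),  |v_rel|² = 170
v_rel×d = (1)·(18) − (-13)·(8) = 122
since m = R²·170 − 122²:  R² = (14884 + -6554) / 170 = 49
R = √49 = 7  ⇒  r_B = 7 − 5 = 2

rB=2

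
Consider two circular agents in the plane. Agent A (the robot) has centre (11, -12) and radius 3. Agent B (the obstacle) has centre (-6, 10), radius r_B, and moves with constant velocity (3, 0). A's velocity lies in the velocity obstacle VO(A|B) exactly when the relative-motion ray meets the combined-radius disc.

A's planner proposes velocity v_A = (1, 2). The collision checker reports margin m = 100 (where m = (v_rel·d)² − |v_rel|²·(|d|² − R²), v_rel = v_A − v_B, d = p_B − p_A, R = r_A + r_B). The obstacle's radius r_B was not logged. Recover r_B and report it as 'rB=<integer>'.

m = 100
d = (-17, 22);  v_rel = (-2, 2),  |v_rel|² = 8
v_rel×d = (-2)·(22) − (2)·(-17) = -10
since m = R²·8 − (-10)²:  R² = (100 + 100) / 8 = 25
R = √25 = 5  ⇒  r_B = 5 − 3 = 2

rB=2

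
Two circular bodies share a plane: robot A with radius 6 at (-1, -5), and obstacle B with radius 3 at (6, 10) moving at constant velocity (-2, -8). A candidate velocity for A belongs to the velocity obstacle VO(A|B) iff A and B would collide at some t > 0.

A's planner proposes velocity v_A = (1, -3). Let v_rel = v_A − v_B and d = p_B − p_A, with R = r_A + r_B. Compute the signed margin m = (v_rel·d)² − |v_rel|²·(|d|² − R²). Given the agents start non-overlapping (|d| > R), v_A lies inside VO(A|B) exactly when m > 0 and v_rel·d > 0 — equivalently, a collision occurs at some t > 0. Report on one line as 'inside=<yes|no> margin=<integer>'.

d = (7, 15),  |d|² = 274;  R = 6+3 = 9,  c = 274−9² = 193
v_rel = (3, 5),  |v_rel|² = 34;  v_rel·d = (3)·(7) + (5)·(15) = 96
34·t² − 192·t + 193 = 0  ⇒  m = 96² − 34·193 = 2654
m = 2654 > 0,  v_rel·d = 96 > 0  ⇒  inside

inside=yes margin=2654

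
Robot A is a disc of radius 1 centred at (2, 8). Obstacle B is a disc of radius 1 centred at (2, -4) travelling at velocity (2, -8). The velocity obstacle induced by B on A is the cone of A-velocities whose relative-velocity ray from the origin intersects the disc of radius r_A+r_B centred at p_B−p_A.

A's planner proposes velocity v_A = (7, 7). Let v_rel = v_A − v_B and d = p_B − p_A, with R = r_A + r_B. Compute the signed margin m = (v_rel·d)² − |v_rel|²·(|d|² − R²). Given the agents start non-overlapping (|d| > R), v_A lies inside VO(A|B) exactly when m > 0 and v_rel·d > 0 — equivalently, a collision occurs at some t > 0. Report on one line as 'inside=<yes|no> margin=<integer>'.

d = (0, -12),  |d|² = 144;  R = 1+1 = 2,  c = 144−2² = 140
v_rel = (5, 15),  |v_rel|² = 250;  v_rel·d = (5)·(0) + (15)·(-12) = -180
250·t² + 360·t + 140 = 0  ⇒  m = (-180)² − 250·140 = -2600
m = -2600 < 0,  v_rel·d = -180 < 0  ⇒  outside

inside=no margin=-2600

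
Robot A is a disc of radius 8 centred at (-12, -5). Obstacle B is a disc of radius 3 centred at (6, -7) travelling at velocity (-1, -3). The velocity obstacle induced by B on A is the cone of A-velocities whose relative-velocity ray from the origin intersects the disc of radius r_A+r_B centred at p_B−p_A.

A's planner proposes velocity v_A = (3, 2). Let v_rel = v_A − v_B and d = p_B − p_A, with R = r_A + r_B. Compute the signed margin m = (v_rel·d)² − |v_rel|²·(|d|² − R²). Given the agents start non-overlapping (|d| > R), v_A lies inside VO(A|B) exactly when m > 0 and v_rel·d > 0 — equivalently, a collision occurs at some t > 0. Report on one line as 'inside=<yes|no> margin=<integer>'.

d = (18, -2),  |d|² = 328;  R = 8+3 = 11,  c = 328−11² = 207
v_rel = (4, 5),  |v_rel|² = 41;  v_rel·d = (4)·(18) + (5)·(-2) = 62
41·t² − 124·t + 207 = 0  ⇒  m = 62² − 41·207 = -4643
m = -4643 < 0,  v_rel·d = 62 > 0  ⇒  outside

inside=no margin=-4643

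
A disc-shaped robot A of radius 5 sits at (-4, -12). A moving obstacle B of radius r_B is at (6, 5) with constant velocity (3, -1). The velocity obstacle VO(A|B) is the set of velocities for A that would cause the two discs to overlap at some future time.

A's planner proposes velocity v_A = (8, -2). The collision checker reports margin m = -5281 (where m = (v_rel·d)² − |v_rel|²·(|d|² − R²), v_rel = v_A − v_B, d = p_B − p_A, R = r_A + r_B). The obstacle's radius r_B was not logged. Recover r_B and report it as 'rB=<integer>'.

m = -5281
d = (10, 17);  v_rel = (5, -1),  |v_rel|² = 26
v_rel×d = (5)·(17) − (-1)·(10) = 95
since m = R²·26 − 95²:  R² = (9025 + -5281) / 26 = 144
R = √144 = 12  ⇒  r_B = 12 − 5 = 7

rB=7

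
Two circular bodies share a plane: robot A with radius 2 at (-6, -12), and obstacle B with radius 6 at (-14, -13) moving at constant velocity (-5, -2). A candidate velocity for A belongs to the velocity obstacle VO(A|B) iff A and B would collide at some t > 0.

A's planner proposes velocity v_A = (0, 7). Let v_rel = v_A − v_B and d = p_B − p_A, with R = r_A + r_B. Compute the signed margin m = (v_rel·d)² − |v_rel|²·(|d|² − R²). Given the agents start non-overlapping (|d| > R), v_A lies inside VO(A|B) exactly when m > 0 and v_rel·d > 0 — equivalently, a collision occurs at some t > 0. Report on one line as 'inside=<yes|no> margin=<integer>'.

d = (-8, -1),  |d|² = 65;  R = 2+6 = 8,  c = 65−8² = 1
v_rel = (5, 9),  |v_rel|² = 106;  v_rel·d = (5)·(-8) + (9)·(-1) = -49
106·t² + 98·t + 1 = 0  ⇒  m = (-49)² − 106·1 = 2295
m = 2295 > 0,  v_rel·d = -49 < 0  ⇒  outside

inside=no margin=2295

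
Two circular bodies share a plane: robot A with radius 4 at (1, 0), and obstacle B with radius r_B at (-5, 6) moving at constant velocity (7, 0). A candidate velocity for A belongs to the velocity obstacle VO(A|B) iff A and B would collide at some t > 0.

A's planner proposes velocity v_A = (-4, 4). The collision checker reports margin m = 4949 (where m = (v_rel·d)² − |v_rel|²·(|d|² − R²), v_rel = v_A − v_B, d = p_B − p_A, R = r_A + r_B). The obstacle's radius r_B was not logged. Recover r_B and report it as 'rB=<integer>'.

m = 4949
d = (-6, 6);  v_rel = (-11, 4),  |v_rel|² = 137
v_rel×d = (-11)·(6) − (4)·(-6) = -42
since m = R²·137 − (-42)²:  R² = (1764 + 4949) / 137 = 49
R = √49 = 7  ⇒  r_B = 7 − 4 = 3

rB=3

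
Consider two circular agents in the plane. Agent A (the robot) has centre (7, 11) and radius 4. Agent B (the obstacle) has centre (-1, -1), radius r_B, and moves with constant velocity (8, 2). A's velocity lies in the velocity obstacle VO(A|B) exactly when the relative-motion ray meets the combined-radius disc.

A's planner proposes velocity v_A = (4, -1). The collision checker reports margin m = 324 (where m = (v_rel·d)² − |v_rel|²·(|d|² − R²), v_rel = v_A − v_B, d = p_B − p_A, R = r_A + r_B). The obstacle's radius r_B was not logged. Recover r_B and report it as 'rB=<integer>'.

m = 324
d = (-8, -12);  v_rel = (-4, -3),  |v_rel|² = 25
v_rel×d = (-4)·(-12) − (-3)·(-8) = 24
since m = R²·25 − 24²:  R² = (576 + 324) / 25 = 36
R = √36 = 6  ⇒  r_B = 6 − 4 = 2

rB=2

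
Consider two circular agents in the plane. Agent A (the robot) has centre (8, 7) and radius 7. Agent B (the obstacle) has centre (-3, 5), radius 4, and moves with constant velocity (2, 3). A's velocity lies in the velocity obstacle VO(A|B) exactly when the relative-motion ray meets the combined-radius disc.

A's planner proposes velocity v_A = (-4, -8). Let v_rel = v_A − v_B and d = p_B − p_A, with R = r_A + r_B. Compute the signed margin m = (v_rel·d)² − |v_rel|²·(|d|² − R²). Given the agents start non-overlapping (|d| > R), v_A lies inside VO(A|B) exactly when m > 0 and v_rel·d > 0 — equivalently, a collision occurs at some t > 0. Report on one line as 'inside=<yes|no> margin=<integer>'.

d = (-11, -2),  |d|² = 125;  R = 7+4 = 11,  c = 125−11² = 4
v_rel = (-6, -11),  |v_rel|² = 157;  v_rel·d = (-6)·(-11) + (-11)·(-2) = 88
157·t² − 176·t + 4 = 0  ⇒  m = 88² − 157·4 = 7116
m = 7116 > 0,  v_rel·d = 88 > 0  ⇒  inside

inside=yes margin=7116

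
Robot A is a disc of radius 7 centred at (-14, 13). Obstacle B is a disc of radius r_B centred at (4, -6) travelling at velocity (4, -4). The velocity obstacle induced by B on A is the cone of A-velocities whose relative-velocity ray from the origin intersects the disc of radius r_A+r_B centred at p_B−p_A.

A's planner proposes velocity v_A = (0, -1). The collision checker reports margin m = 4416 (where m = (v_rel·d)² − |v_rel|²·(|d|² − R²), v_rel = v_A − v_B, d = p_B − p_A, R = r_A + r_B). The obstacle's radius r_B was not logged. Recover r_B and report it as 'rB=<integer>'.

m = 4416
d = (18, -19);  v_rel = (-4, 3),  |v_rel|² = 25
v_rel×d = (-4)·(-19) − (3)·(18) = 22
since m = R²·25 − 22²:  R² = (484 + 4416) / 25 = 196
R = √196 = 14  ⇒  r_B = 14 − 7 = 7

rB=7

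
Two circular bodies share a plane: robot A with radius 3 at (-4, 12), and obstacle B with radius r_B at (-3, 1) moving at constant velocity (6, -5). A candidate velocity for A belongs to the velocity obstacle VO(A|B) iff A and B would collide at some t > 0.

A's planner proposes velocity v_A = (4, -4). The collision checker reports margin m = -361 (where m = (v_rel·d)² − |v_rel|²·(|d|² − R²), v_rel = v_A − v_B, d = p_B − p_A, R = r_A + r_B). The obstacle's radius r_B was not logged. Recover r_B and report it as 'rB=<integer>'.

m = -361
d = (1, -11);  v_rel = (-2, 1),  |v_rel|² = 5
v_rel×d = (-2)·(-11) − (1)·(1) = 21
since m = R²·5 − 21²:  R² = (441 + -361) / 5 = 16
R = √16 = 4  ⇒  r_B = 4 − 3 = 1

rB=1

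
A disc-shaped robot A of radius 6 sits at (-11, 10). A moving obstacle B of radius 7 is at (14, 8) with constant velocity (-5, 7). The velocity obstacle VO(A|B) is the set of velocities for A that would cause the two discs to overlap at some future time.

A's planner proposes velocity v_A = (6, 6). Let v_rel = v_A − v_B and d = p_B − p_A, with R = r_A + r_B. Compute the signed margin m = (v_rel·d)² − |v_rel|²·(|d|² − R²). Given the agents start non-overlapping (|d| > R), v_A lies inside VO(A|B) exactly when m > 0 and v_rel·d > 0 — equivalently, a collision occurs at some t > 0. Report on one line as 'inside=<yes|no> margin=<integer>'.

d = (25, -2),  |d|² = 629;  R = 6+7 = 13,  c = 629−13² = 460
v_rel = (11, -1),  |v_rel|² = 122;  v_rel·d = (11)·(25) + (-1)·(-2) = 277
122·t² − 554·t + 460 = 0  ⇒  m = 277² − 122·460 = 20609
m = 20609 > 0,  v_rel·d = 277 > 0  ⇒  inside

inside=yes margin=20609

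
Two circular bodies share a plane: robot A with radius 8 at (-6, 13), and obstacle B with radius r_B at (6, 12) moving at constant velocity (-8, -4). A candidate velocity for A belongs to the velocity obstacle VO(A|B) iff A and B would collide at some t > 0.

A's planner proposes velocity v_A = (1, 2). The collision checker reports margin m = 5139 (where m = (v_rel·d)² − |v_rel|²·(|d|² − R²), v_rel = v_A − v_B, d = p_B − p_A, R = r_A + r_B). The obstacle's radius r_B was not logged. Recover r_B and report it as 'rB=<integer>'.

m = 5139
d = (12, -1);  v_rel = (9, 6),  |v_rel|² = 117
v_rel×d = (9)·(-1) − (6)·(12) = -81
since m = R²·117 − (-81)²:  R² = (6561 + 5139) / 117 = 100
R = √100 = 10  ⇒  r_B = 10 − 8 = 2

rB=2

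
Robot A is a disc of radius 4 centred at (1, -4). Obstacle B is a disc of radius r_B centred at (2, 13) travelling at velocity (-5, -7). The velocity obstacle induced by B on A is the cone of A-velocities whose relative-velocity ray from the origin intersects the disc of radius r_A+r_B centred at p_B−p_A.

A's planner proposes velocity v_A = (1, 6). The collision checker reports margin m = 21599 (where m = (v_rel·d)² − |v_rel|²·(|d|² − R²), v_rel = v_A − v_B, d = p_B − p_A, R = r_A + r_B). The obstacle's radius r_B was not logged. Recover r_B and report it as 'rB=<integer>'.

m = 21599
d = (1, 17);  v_rel = (6, 13),  |v_rel|² = 205
v_rel×d = (6)·(17) − (13)·(1) = 89
since m = R²·205 − 89²:  R² = (7921 + 21599) / 205 = 144
R = √144 = 12  ⇒  r_B = 12 − 4 = 8

rB=8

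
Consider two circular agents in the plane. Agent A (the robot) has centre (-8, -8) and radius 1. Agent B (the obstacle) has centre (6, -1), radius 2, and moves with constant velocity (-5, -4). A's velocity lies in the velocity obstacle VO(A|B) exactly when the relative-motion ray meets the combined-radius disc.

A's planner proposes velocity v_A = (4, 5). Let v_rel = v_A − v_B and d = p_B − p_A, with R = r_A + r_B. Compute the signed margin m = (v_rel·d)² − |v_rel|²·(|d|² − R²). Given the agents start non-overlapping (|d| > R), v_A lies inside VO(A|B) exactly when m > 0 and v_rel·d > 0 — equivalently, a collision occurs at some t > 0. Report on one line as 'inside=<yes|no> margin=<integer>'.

d = (14, 7),  |d|² = 245;  R = 1+2 = 3,  c = 245−3² = 236
v_rel = (9, 9),  |v_rel|² = 162;  v_rel·d = (9)·(14) + (9)·(7) = 189
162·t² − 378·t + 236 = 0  ⇒  m = 189² − 162·236 = -2511
m = -2511 < 0,  v_rel·d = 189 > 0  ⇒  outside

inside=no margin=-2511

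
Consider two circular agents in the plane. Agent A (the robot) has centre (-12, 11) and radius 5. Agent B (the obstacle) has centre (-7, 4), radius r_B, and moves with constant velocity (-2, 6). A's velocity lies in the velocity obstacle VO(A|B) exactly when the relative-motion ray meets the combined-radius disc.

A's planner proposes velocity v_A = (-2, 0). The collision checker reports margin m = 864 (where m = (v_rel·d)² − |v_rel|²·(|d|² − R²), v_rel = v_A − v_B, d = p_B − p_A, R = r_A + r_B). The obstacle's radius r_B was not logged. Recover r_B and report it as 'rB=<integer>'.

m = 864
d = (5, -7);  v_rel = (0, -6),  |v_rel|² = 36
v_rel×d = (0)·(-7) − (-6)·(5) = 30
since m = R²·36 − 30²:  R² = (900 + 864) / 36 = 49
R = √49 = 7  ⇒  r_B = 7 − 5 = 2

rB=2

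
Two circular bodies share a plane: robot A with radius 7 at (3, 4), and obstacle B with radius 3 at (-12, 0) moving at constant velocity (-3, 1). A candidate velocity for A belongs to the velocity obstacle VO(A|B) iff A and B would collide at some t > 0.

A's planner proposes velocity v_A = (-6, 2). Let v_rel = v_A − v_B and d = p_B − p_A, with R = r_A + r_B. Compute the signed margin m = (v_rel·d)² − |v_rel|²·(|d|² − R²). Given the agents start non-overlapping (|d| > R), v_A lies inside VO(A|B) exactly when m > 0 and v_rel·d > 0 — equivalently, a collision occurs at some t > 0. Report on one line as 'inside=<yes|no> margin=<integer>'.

d = (-15, -4),  |d|² = 241;  R = 7+3 = 10,  c = 241−10² = 141
v_rel = (-3, 1),  |v_rel|² = 10;  v_rel·d = (-3)·(-15) + (1)·(-4) = 41
10·t² − 82·t + 141 = 0  ⇒  m = 41² − 10·141 = 271
m = 271 > 0,  v_rel·d = 41 > 0  ⇒  inside

inside=yes margin=271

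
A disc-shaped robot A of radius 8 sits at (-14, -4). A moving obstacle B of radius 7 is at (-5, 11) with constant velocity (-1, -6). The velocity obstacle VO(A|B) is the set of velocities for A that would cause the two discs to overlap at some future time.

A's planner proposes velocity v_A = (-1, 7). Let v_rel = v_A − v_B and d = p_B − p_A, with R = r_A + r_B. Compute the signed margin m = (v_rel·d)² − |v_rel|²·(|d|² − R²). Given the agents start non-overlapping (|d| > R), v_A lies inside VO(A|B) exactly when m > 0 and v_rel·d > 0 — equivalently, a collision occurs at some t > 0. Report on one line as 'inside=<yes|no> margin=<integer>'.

d = (9, 15),  |d|² = 306;  R = 8+7 = 15,  c = 306−15² = 81
v_rel = (0, 13),  |v_rel|² = 169;  v_rel·d = (0)·(9) + (13)·(15) = 195
169·t² − 390·t + 81 = 0  ⇒  m = 195² − 169·81 = 24336
m = 24336 > 0,  v_rel·d = 195 > 0  ⇒  inside

inside=yes margin=24336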